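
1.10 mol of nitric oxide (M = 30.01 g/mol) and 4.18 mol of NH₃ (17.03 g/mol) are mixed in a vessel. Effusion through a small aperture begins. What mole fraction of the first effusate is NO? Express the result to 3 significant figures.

0.165

The effusion rate of species i is ∝ p_i/√M_i ∝ n_i/√M_i.
Mole fraction of NO in the effusate = (n_NO/√M_NO) / (n_NO/√M_NO + n_NH₃/√M_NH₃)
= (1.10/√30.01) / (1.10/√30.01 + 4.18/√17.03) = 0.2008/(0.2008 + 1.013) = 0.165.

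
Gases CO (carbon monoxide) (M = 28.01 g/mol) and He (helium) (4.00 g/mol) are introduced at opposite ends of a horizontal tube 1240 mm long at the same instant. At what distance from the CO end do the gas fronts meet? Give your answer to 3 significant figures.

340 mm

In equal time, each gas travels a distance ∝ its rate ∝ 1/√M, so d_CO/d_He = √(M_He/M_CO) = √(4.00/28.01) = 0.3779.
With d_CO + d_He = 1240 mm, d_He = 1240/(1 + 0.3779) = 899.9 mm.
d_CO = 1240 − 899.9 = 340 mm.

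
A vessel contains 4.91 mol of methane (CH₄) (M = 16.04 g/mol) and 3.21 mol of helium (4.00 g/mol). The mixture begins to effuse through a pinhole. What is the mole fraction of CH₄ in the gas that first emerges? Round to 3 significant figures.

Each component's effusion rate ∝ (its partial pressure)·(1/√M) ∝ n_i/√M_i.
Mole fraction of CH₄ in the effusate = (n_CH₄/√M_CH₄) / (n_CH₄/√M_CH₄ + n_He/√M_He)
= (4.91/√16.04) / (4.91/√16.04 + 3.21/√4.00) = 1.226/(1.226 + 1.605) = 0.433.

0.433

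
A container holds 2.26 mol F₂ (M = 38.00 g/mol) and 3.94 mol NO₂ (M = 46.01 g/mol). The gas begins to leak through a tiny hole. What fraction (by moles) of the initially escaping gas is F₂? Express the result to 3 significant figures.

0.387

Effusion rate of each component ∝ n_i/√M_i (partial pressure × 1/√M).
So x_F₂ in the escaping gas = (n_F₂/√M_F₂) / Σ(n_i/√M_i)
= (2.26/√38.00) / (2.26/√38.00 + 3.94/√46.01) = 0.3666/(0.3666 + 0.5809) = 0.387.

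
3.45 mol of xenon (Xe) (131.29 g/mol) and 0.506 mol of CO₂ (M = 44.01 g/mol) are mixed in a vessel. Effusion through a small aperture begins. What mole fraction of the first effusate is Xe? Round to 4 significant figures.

Each component's effusion rate ∝ (its partial pressure)·(1/√M) ∝ n_i/√M_i.
Mole fraction of Xe in the effusate = (n_Xe/√M_Xe) / (n_Xe/√M_Xe + n_CO₂/√M_CO₂)
= (3.45/√131.29) / (3.45/√131.29 + 0.506/√44.01) = 0.3011/(0.3011 + 0.07627) = 0.7979.

0.7979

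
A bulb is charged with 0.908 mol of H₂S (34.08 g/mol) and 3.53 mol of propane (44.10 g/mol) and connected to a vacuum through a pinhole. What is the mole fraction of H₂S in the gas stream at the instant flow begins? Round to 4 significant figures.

The effusion rate of species i is ∝ p_i/√M_i ∝ n_i/√M_i.
Mole fraction of H₂S in the effusate = (n_H₂S/√M_H₂S) / (n_H₂S/√M_H₂S + n_C₃H₈/√M_C₃H₈)
= (0.908/√34.08) / (0.908/√34.08 + 3.53/√44.10) = 0.1555/(0.1555 + 0.5316) = 0.2264.

0.2264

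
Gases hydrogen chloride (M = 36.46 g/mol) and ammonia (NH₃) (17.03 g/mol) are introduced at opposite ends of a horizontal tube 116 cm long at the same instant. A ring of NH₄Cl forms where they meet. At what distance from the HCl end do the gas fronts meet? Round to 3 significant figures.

47.1 cm

Graham's law gives d_HCl/d_NH₃ = rate_HCl/rate_NH₃ = √(M_NH₃/M_HCl) = √(17.03/36.46) = 0.6834.
With d_HCl + d_NH₃ = 116 cm, d_NH₃ = 116/(1 + 0.6834) = 68.91 cm.
d_HCl = 116 − 68.91 = 47.1 cm.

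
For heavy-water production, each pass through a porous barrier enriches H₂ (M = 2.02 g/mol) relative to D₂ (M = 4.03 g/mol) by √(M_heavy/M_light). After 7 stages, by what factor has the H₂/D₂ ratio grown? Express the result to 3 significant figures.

Each stage multiplies the ratio by α = √(4.03/2.02), so after 7 stages the overall factor is α^7 = (4.03/2.02)^(7/2).
= 1.99505^(7/2) = 11.2.

11.2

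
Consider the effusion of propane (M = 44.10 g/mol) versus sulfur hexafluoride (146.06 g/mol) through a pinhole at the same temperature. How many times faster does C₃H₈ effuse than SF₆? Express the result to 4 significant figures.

1.820

Since effusion rate ∝ 1/√M, rate_C₃H₈/rate_SF₆ = √(M_SF₆/M_C₃H₈) = √(146.06/44.10) = √3.312 = 1.820.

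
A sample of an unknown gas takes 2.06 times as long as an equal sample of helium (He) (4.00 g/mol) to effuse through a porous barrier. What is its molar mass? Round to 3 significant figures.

Since effusion rate ∝ 1/√M, t_X/t_He = √(M_X/M_He).
2.06 = √(M_X/4.00)
M_X = 4.00 × 2.06² = 4.00 × 4.244 = 17.0 g/mol

17.0 g/mol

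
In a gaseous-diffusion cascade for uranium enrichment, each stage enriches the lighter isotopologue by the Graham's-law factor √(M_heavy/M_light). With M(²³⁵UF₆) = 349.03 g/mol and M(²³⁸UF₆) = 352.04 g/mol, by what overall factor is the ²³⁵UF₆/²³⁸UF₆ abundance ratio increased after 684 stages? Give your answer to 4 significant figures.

Overall factor = α^684 with α = √(352.04/349.03), i.e. (352.04/349.03)^(684/2).
= 1.00862^342 = 18.85.

18.85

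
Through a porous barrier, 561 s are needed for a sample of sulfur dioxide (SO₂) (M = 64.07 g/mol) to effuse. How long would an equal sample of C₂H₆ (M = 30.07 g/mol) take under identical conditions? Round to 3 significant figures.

384 s

Since effusion rate ∝ 1/√M, t_C₂H₆/t_SO₂ = √(M_C₂H₆/M_SO₂) = √(30.07/64.07) = √0.4693 = 0.6851.
So the time for C₂H₆ is 561 × 0.6851 = 384 s.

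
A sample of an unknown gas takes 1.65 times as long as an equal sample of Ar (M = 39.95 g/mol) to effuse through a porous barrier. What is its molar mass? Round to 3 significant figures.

109 g/mol

Graham's law gives t_X/t_Ar = √(M_X/M_Ar).
1.65 = √(M_X/39.95)
M_X = 39.95 × 1.65² = 39.95 × 2.722 = 109 g/mol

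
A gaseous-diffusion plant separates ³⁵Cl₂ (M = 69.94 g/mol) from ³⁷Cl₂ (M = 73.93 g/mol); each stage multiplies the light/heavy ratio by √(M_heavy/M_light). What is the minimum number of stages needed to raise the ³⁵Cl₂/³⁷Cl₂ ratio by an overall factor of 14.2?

96

With α = √(73.93/69.94) per stage, ln α = ½ ln(1.05705) = 0.02774.
Need α^N ≥ 14.2 ⇒ N ≥ ln(14.2) / ln α = 2.653 / 0.02774 = 95.65.
Minimum whole number of stages: N = 96.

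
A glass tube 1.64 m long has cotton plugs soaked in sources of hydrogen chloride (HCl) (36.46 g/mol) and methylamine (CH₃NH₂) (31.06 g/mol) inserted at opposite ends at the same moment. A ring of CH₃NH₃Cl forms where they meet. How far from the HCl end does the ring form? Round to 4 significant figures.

The fronts meet when d_HCl + d_CH₃NH₂ = L with d_HCl/d_CH₃NH₂ = √(M_CH₃NH₂/M_HCl) (Graham's law). Here √(M_CH₃NH₂/M_HCl) = √(31.06/36.46) = 0.9230.
With d_HCl + d_CH₃NH₂ = 1.64 m, d_CH₃NH₂ = 1.64/(1 + 0.9230) = 0.8528 m.
d_HCl = 1.64 − 0.8528 = 0.7872 m.

0.7872 m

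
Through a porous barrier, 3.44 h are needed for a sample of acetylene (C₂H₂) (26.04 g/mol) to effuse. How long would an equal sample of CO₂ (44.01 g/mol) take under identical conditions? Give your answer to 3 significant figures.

4.47 h

Since effusion rate ∝ 1/√M, t_CO₂/t_C₂H₂ = √(M_CO₂/M_C₂H₂) = √(44.01/26.04) = √1.690 = 1.300.
So the time for CO₂ is 3.44 × 1.300 = 4.47 h.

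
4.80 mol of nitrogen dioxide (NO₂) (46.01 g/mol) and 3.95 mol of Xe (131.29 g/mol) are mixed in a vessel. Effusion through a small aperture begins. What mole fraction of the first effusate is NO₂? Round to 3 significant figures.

0.672

Effusion rate of each component ∝ n_i/√M_i (partial pressure × 1/√M).
So x_NO₂ in the escaping gas = (n_NO₂/√M_NO₂) / Σ(n_i/√M_i)
= (4.80/√46.01) / (4.80/√46.01 + 3.95/√131.29) = 0.7076/(0.7076 + 0.3447) = 0.672.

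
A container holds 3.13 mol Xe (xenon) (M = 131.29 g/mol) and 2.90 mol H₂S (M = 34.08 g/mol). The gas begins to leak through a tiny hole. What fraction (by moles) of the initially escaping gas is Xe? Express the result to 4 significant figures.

Rate_i ∝ x_i/√M_i (Graham's law weighted by mole fraction), so the effusate composition follows n_i/√M_i.
Mole fraction of Xe in the effusate = (n_Xe/√M_Xe) / (n_Xe/√M_Xe + n_H₂S/√M_H₂S)
= (3.13/√131.29) / (3.13/√131.29 + 2.90/√34.08) = 0.2732/(0.2732 + 0.4968) = 0.3548.

0.3548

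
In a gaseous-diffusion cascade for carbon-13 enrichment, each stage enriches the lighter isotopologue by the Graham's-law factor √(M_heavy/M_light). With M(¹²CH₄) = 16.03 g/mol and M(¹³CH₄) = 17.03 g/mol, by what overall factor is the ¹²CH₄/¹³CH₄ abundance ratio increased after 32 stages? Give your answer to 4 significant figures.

After 32 stages the ratio has grown by (√(17.03/16.03))^32 = (17.03/16.03)^(32/2).
= 1.06238^16 = 2.633.

2.633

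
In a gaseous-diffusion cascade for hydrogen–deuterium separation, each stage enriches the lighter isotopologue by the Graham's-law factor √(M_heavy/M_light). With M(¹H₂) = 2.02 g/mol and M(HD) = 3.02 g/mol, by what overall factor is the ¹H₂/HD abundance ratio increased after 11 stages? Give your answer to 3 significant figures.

Each stage multiplies the ratio by α = √(3.02/2.02), so after 11 stages the overall factor is α^11 = (3.02/2.02)^(11/2).
= 1.49505^(11/2) = 9.13.

9.13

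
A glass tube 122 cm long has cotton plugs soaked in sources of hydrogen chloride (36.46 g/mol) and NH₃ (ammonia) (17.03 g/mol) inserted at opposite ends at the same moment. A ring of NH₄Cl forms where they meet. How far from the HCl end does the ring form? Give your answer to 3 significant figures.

49.5 cm

The fronts meet when d_HCl + d_NH₃ = L with d_HCl/d_NH₃ = √(M_NH₃/M_HCl) (Graham's law). Here √(M_NH₃/M_HCl) = √(17.03/36.46) = 0.6834.
With d_HCl + d_NH₃ = 122 cm, d_NH₃ = 122/(1 + 0.6834) = 72.47 cm.
d_HCl = 122 − 72.47 = 49.5 cm.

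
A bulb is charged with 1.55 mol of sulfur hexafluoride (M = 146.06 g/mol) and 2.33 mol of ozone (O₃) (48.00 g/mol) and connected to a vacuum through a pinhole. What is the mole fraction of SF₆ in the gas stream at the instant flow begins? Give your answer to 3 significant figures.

The effusion rate of species i is ∝ p_i/√M_i ∝ n_i/√M_i.
x_SF₆(eff) = (n_SF₆/√M_SF₆) / (n_SF₆/√M_SF₆ + n_O₃/√M_O₃)
= (1.55/√146.06) / (1.55/√146.06 + 2.33/√48.00) = 0.1283/(0.1283 + 0.3363) = 0.276.

0.276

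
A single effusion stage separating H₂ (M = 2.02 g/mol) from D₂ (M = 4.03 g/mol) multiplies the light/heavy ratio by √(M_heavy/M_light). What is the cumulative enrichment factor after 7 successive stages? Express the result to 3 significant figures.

11.2

The single-stage factor is √(M_heavy/M_light), so 7 stages give [√(4.03/2.02)]^7 = (4.03/2.02)^(7/2).
= 1.99505^(7/2) = 11.2.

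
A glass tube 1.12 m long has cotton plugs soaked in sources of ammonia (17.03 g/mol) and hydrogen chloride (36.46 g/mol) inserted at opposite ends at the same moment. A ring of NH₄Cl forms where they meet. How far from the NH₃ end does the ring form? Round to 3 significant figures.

0.665 m

Distances travelled in equal time are proportional to diffusion rates, so d_NH₃/d_HCl = √(M_HCl/M_NH₃) = √(36.46/17.03) = 1.463.
With d_NH₃ + d_HCl = 1.12 m, d_HCl = 1.12/(1 + 1.463) = 0.4547 m.
d_NH₃ = 1.12 − 0.4547 = 0.665 m.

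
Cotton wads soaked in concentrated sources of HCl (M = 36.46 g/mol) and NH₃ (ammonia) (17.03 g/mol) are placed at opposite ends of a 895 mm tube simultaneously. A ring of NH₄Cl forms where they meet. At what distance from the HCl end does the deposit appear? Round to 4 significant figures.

363.3 mm

Graham's law gives d_HCl/d_NH₃ = rate_HCl/rate_NH₃ = √(M_NH₃/M_HCl) = √(17.03/36.46) = 0.6834.
With d_HCl + d_NH₃ = 895 mm, d_NH₃ = 895/(1 + 0.6834) = 531.7 mm.
d_HCl = 895 − 531.7 = 363.3 mm.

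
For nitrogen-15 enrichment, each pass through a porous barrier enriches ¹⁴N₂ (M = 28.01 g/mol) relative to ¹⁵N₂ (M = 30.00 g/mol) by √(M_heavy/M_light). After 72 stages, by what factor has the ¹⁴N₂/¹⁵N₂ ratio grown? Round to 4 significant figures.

11.83

Overall factor = α^72 with α = √(30.00/28.01), i.e. (30.00/28.01)^(72/2).
= 1.07105^36 = 11.83.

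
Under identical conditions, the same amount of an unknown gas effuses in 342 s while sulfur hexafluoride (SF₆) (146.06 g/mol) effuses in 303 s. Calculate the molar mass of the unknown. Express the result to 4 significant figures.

Since effusion rate ∝ 1/√M, t_X/t_SF₆ = √(M_X/M_SF₆).
342/303 = 1.129 = √(M_X/146.06)
M_X = 146.06 × 1.129² = 146.06 × 1.274 = 186.1 g/mol

186.1 g/mol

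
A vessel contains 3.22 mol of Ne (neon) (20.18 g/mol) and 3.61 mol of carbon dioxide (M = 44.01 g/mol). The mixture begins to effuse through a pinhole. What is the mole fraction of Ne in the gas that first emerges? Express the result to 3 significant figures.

0.568

The effusion rate of species i is ∝ p_i/√M_i ∝ n_i/√M_i.
Mole fraction of Ne in the effusate = (n_Ne/√M_Ne) / (n_Ne/√M_Ne + n_CO₂/√M_CO₂)
= (3.22/√20.18) / (3.22/√20.18 + 3.61/√44.01) = 0.7168/(0.7168 + 0.5442) = 0.568.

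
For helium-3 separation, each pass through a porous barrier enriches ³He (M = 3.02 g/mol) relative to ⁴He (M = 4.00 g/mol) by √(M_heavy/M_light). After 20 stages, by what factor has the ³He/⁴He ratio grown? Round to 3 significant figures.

16.6

The single-stage factor is √(M_heavy/M_light), so 20 stages give [√(4.00/3.02)]^20 = (4.00/3.02)^(20/2).
= 1.32450^10 = 16.6.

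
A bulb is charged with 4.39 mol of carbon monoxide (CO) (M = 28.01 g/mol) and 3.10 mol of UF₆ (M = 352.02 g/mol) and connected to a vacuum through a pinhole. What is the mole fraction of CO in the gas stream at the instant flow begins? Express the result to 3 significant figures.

Each component's effusion rate ∝ (its partial pressure)·(1/√M) ∝ n_i/√M_i.
Mole fraction of CO in the effusate = (n_CO/√M_CO) / (n_CO/√M_CO + n_UF₆/√M_UF₆)
= (4.39/√28.01) / (4.39/√28.01 + 3.10/√352.02) = 0.8295/(0.8295 + 0.1652) = 0.834.

0.834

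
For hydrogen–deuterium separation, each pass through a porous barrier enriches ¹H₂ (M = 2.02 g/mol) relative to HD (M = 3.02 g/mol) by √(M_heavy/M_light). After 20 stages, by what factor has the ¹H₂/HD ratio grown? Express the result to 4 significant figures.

55.79

Each stage multiplies the ratio by α = √(3.02/2.02), so after 20 stages the overall factor is α^20 = (3.02/2.02)^(20/2).
= 1.49505^10 = 55.79.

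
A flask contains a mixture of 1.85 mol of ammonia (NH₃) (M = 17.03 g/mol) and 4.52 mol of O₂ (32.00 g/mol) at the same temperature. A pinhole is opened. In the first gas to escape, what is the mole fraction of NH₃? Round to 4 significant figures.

0.3594

Rate_i ∝ x_i/√M_i (Graham's law weighted by mole fraction), so the effusate composition follows n_i/√M_i.
x_NH₃(eff) = (n_NH₃/√M_NH₃) / (n_NH₃/√M_NH₃ + n_O₂/√M_O₂)
= (1.85/√17.03) / (1.85/√17.03 + 4.52/√32.00) = 0.4483/(0.4483 + 0.7990) = 0.3594.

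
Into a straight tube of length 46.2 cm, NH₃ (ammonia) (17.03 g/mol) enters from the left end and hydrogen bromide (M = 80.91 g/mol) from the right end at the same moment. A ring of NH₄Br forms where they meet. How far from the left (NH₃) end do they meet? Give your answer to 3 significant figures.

The fronts meet when d_NH₃ + d_HBr = L with d_NH₃/d_HBr = √(M_HBr/M_NH₃) (Graham's law). Here √(M_HBr/M_NH₃) = √(80.91/17.03) = 2.180.
With d_NH₃ + d_HBr = 46.2 cm, d_HBr = 46.2/(1 + 2.180) = 14.53 cm.
d_NH₃ = 46.2 − 14.53 = 31.7 cm.

31.7 cm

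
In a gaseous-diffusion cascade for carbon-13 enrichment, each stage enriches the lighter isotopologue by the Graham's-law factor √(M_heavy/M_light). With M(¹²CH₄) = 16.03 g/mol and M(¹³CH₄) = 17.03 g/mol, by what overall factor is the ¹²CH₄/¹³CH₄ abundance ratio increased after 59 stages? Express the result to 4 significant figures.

Overall factor = α^59 with α = √(17.03/16.03), i.e. (17.03/16.03)^(59/2).
= 1.06238^(59/2) = 5.961.

5.961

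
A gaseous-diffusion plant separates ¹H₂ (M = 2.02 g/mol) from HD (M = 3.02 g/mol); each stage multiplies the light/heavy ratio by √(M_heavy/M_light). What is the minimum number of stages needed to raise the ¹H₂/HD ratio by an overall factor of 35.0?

18

Per stage α = (3.02/2.02)^(1/2) = 1.49505^0.5, giving ln α = 0.2011.
Need α^N ≥ 35.0 ⇒ N ≥ ln(35.0) / ln α = 3.555 / 0.2011 = 17.68.
Minimum whole number of stages: N = 18.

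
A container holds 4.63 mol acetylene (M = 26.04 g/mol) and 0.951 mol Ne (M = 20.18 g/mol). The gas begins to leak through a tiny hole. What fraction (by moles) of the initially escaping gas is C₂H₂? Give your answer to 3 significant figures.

Each component's effusion rate ∝ (its partial pressure)·(1/√M) ∝ n_i/√M_i.
Mole fraction of C₂H₂ in the effusate = (n_C₂H₂/√M_C₂H₂) / (n_C₂H₂/√M_C₂H₂ + n_Ne/√M_Ne)
= (4.63/√26.04) / (4.63/√26.04 + 0.951/√20.18) = 0.9073/(0.9073 + 0.2117) = 0.811.

0.811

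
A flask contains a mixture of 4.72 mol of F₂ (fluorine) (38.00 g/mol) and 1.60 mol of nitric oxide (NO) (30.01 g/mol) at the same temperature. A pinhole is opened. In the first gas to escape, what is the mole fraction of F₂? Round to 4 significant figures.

Rate_i ∝ x_i/√M_i (Graham's law weighted by mole fraction), so the effusate composition follows n_i/√M_i.
So x_F₂ in the escaping gas = (n_F₂/√M_F₂) / Σ(n_i/√M_i)
= (4.72/√38.00) / (4.72/√38.00 + 1.60/√30.01) = 0.7657/(0.7657 + 0.2921) = 0.7239.

0.7239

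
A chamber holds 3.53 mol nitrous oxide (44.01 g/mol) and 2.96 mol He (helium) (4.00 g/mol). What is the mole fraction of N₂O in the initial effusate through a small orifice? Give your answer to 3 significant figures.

0.264

Effusion rate of each component ∝ n_i/√M_i (partial pressure × 1/√M).
Mole fraction of N₂O in the effusate = (n_N₂O/√M_N₂O) / (n_N₂O/√M_N₂O + n_He/√M_He)
= (3.53/√44.01) / (3.53/√44.01 + 2.96/√4.00) = 0.5321/(0.5321 + 1.480) = 0.264.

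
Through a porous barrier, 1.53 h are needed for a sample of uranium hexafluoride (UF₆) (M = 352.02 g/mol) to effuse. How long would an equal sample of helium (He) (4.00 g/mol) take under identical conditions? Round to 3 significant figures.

Using Graham's law: t_He/t_UF₆ = √(M_He/M_UF₆) = √(4.00/352.02) = √0.01136 = 0.1066.
So the time for He is 1.53 × 0.1066 = 0.163 h.

0.163 h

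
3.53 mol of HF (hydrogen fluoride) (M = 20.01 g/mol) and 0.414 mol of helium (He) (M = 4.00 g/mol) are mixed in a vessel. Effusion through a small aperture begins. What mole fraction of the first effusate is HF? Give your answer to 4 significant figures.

0.7922

The effusion rate of species i is ∝ p_i/√M_i ∝ n_i/√M_i.
x_HF(eff) = (n_HF/√M_HF) / (n_HF/√M_HF + n_He/√M_He)
= (3.53/√20.01) / (3.53/√20.01 + 0.414/√4.00) = 0.7891/(0.7891 + 0.2070) = 0.7922.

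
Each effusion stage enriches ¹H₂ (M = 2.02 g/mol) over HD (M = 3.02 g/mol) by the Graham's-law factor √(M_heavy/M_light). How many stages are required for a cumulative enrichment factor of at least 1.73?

3

Per stage α = (3.02/2.02)^(1/2) = 1.49505^0.5, giving ln α = 0.2011.
Need α^N ≥ 1.73 ⇒ N ≥ ln(1.73) / ln α = 0.5481 / 0.2011 = 2.73.
So at least 3 stages are needed.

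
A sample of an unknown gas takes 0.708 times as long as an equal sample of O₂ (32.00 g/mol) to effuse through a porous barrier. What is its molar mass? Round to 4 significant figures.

Using Graham's law: t_X/t_O₂ = √(M_X/M_O₂).
0.708 = √(M_X/32.00)
M_X = 32.00 × 0.708² = 32.00 × 0.5013 = 16.04 g/mol

16.04 g/mol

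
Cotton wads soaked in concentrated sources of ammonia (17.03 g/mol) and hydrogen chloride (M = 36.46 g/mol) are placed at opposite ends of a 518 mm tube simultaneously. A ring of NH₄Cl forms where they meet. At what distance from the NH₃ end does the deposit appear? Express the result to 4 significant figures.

307.7 mm

Graham's law gives d_NH₃/d_HCl = rate_NH₃/rate_HCl = √(M_HCl/M_NH₃) = √(36.46/17.03) = 1.463.
With d_NH₃ + d_HCl = 518 mm, d_HCl = 518/(1 + 1.463) = 210.3 mm.
d_NH₃ = 518 − 210.3 = 307.7 mm.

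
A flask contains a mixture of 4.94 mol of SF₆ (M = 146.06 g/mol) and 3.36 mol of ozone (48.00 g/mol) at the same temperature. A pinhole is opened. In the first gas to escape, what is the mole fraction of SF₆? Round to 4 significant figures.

The effusion rate of species i is ∝ p_i/√M_i ∝ n_i/√M_i.
So x_SF₆ in the escaping gas = (n_SF₆/√M_SF₆) / Σ(n_i/√M_i)
= (4.94/√146.06) / (4.94/√146.06 + 3.36/√48.00) = 0.4088/(0.4088 + 0.4850) = 0.4574.

0.4574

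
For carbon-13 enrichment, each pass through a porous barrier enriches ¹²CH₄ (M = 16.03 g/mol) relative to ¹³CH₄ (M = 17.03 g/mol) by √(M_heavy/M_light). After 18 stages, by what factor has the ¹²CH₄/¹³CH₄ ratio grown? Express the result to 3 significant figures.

The single-stage factor is √(M_heavy/M_light), so 18 stages give [√(17.03/16.03)]^18 = (17.03/16.03)^(18/2).
= 1.06238^9 = 1.72.

1.72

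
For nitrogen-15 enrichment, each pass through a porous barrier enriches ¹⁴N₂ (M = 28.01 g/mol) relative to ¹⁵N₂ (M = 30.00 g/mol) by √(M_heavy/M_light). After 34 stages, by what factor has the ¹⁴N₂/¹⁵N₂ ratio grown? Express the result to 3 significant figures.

3.21

Overall factor = α^34 with α = √(30.00/28.01), i.e. (30.00/28.01)^(34/2).
= 1.07105^17 = 3.21.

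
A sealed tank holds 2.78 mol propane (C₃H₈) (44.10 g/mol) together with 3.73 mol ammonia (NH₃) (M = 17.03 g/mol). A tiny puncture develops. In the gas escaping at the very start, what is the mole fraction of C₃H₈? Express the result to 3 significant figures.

The effusion rate of species i is ∝ p_i/√M_i ∝ n_i/√M_i.
So x_C₃H₈ in the escaping gas = (n_C₃H₈/√M_C₃H₈) / Σ(n_i/√M_i)
= (2.78/√44.10) / (2.78/√44.10 + 3.73/√17.03) = 0.4186/(0.4186 + 0.9039) = 0.317.

0.317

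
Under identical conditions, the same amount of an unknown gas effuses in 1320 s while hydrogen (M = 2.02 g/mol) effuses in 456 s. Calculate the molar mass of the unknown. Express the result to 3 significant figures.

From Graham's law, t_X/t_H₂ = √(M_X/M_H₂).
1320/456 = 2.895 = √(M_X/2.02)
M_X = 2.02 × 2.895² = 2.02 × 8.380 = 16.9 g/mol

16.9 g/mol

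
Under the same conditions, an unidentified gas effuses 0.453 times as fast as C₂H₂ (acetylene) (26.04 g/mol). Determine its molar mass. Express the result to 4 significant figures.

126.9 g/mol

From Graham's law, rate_X/rate_C₂H₂ = √(M_C₂H₂/M_X).
0.453 = √(26.04/M_X)
M_X = 26.04 / 0.453² = 26.04 / 0.2052 = 126.9 g/mol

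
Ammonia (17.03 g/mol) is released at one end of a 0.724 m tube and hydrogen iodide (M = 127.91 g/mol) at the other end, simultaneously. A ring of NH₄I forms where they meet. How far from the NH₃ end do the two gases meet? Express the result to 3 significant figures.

Distances travelled in equal time are proportional to diffusion rates, so d_NH₃/d_HI = √(M_HI/M_NH₃) = √(127.91/17.03) = 2.741.
With d_NH₃ + d_HI = 0.724 m, d_HI = 0.724/(1 + 2.741) = 0.1936 m.
d_NH₃ = 0.724 − 0.1936 = 0.530 m.

0.530 m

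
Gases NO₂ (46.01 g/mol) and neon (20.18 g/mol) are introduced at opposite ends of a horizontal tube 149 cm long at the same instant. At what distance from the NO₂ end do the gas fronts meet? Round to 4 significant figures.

59.36 cm

Graham's law gives d_NO₂/d_Ne = rate_NO₂/rate_Ne = √(M_Ne/M_NO₂) = √(20.18/46.01) = 0.6623.
With d_NO₂ + d_Ne = 149 cm, d_Ne = 149/(1 + 0.6623) = 89.64 cm.
d_NO₂ = 149 − 89.64 = 59.36 cm.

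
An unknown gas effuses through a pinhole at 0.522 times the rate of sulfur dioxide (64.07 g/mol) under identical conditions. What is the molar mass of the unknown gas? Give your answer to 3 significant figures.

235 g/mol

Using Graham's law: rate_X/rate_SO₂ = √(M_SO₂/M_X).
0.522 = √(64.07/M_X)
M_X = 64.07 / 0.522² = 64.07 / 0.2725 = 235 g/mol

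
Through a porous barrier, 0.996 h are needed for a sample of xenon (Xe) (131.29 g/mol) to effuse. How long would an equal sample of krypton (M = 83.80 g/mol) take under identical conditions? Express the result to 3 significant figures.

0.796 h

From Graham's law, t_Kr/t_Xe = √(M_Kr/M_Xe) = √(83.80/131.29) = √0.6383 = 0.7989.
So the time for Kr is 0.996 × 0.7989 = 0.796 h.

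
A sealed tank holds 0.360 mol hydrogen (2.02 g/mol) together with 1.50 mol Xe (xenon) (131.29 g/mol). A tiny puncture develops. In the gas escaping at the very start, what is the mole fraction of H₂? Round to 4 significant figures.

Each component's effusion rate ∝ (its partial pressure)·(1/√M) ∝ n_i/√M_i.
So x_H₂ in the escaping gas = (n_H₂/√M_H₂) / Σ(n_i/√M_i)
= (0.360/√2.02) / (0.360/√2.02 + 1.50/√131.29) = 0.2533/(0.2533 + 0.1309) = 0.6593.

0.6593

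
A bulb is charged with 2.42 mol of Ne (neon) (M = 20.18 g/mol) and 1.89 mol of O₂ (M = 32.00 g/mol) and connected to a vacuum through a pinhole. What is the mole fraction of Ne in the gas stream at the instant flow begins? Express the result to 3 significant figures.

Effusion rate of each component ∝ n_i/√M_i (partial pressure × 1/√M).
So x_Ne in the escaping gas = (n_Ne/√M_Ne) / Σ(n_i/√M_i)
= (2.42/√20.18) / (2.42/√20.18 + 1.89/√32.00) = 0.5387/(0.5387 + 0.3341) = 0.617.

0.617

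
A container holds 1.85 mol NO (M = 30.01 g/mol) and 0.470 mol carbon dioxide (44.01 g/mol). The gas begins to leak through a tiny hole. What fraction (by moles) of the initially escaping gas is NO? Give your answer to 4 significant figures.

Effusion rate of each component ∝ n_i/√M_i (partial pressure × 1/√M).
Mole fraction of NO in the effusate = (n_NO/√M_NO) / (n_NO/√M_NO + n_CO₂/√M_CO₂)
= (1.85/√30.01) / (1.85/√30.01 + 0.470/√44.01) = 0.3377/(0.3377 + 0.07085) = 0.8266.

0.8266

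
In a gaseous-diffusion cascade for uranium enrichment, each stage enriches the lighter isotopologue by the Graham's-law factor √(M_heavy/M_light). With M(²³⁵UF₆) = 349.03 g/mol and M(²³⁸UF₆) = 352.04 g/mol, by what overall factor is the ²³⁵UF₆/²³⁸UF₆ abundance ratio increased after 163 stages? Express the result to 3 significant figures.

Overall factor = α^163 with α = √(352.04/349.03), i.e. (352.04/349.03)^(163/2).
= 1.00862^(163/2) = 2.01.

2.01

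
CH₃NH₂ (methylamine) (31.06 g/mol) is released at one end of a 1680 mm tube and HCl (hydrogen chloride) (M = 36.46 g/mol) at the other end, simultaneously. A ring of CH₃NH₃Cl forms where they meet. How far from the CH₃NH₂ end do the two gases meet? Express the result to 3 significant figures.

In equal time, each gas travels a distance ∝ its rate ∝ 1/√M, so d_CH₃NH₂/d_HCl = √(M_HCl/M_CH₃NH₂) = √(36.46/31.06) = 1.083.
With d_CH₃NH₂ + d_HCl = 1680 mm, d_HCl = 1680/(1 + 1.083) = 806.4 mm.
d_CH₃NH₂ = 1680 − 806.4 = 874 mm.

874 mm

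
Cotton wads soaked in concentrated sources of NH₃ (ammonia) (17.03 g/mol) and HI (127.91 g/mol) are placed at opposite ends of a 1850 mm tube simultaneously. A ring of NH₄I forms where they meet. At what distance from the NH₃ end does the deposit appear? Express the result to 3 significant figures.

Graham's law gives d_NH₃/d_HI = rate_NH₃/rate_HI = √(M_HI/M_NH₃) = √(127.91/17.03) = 2.741.
With d_NH₃ + d_HI = 1850 mm, d_HI = 1850/(1 + 2.741) = 494.6 mm.
d_NH₃ = 1850 − 494.6 = 1360 mm.

1360 mm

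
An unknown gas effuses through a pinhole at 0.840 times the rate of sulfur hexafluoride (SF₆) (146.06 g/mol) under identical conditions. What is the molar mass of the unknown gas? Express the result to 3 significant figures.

207 g/mol

From Graham's law, rate_X/rate_SF₆ = √(M_SF₆/M_X).
0.840 = √(146.06/M_X)
M_X = 146.06 / 0.840² = 146.06 / 0.7056 = 207 g/mol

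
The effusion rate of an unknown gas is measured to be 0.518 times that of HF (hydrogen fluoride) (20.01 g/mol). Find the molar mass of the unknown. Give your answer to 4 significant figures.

Using Graham's law: rate_X/rate_HF = √(M_HF/M_X).
0.518 = √(20.01/M_X)
M_X = 20.01 / 0.518² = 20.01 / 0.2683 = 74.57 g/mol

74.57 g/mol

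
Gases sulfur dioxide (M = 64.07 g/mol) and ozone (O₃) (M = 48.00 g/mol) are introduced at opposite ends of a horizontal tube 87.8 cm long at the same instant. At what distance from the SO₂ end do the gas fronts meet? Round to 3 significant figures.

40.7 cm

In equal time, each gas travels a distance ∝ its rate ∝ 1/√M, so d_SO₂/d_O₃ = √(M_O₃/M_SO₂) = √(48.00/64.07) = 0.8656.
With d_SO₂ + d_O₃ = 87.8 cm, d_O₃ = 87.8/(1 + 0.8656) = 47.06 cm.
d_SO₂ = 87.8 − 47.06 = 40.7 cm.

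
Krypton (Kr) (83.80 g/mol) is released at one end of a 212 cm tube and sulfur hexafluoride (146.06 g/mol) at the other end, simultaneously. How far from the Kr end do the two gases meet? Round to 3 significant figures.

121 cm

Graham's law gives d_Kr/d_SF₆ = rate_Kr/rate_SF₆ = √(M_SF₆/M_Kr) = √(146.06/83.80) = 1.320.
With d_Kr + d_SF₆ = 212 cm, d_SF₆ = 212/(1 + 1.320) = 91.37 cm.
d_Kr = 212 − 91.37 = 121 cm.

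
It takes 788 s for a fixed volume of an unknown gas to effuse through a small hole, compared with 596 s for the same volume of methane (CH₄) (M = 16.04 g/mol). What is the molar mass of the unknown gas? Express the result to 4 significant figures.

By Graham's law, t_X/t_CH₄ = √(M_X/M_CH₄).
788/596 = 1.322 = √(M_X/16.04)
M_X = 16.04 × 1.322² = 16.04 × 1.748 = 28.04 g/mol

28.04 g/mol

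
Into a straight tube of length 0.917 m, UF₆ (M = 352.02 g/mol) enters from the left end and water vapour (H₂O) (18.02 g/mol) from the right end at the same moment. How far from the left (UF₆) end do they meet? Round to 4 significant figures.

In equal time, each gas travels a distance ∝ its rate ∝ 1/√M, so d_UF₆/d_H₂O = √(M_H₂O/M_UF₆) = √(18.02/352.02) = 0.2263.
With d_UF₆ + d_H₂O = 0.917 m, d_H₂O = 0.917/(1 + 0.2263) = 0.7478 m.
d_UF₆ = 0.917 − 0.7478 = 0.1692 m.

0.1692 m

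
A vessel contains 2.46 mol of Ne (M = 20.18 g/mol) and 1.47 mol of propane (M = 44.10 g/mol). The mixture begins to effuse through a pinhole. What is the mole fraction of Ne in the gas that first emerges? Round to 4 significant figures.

0.7121

The effusion rate of species i is ∝ p_i/√M_i ∝ n_i/√M_i.
So x_Ne in the escaping gas = (n_Ne/√M_Ne) / Σ(n_i/√M_i)
= (2.46/√20.18) / (2.46/√20.18 + 1.47/√44.10) = 0.5476/(0.5476 + 0.2214) = 0.7121.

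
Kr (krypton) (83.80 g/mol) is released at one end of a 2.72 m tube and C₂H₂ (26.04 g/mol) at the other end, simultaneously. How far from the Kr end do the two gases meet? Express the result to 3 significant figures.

Distances travelled in equal time are proportional to diffusion rates, so d_Kr/d_C₂H₂ = √(M_C₂H₂/M_Kr) = √(26.04/83.80) = 0.5574.
With d_Kr + d_C₂H₂ = 2.72 m, d_C₂H₂ = 2.72/(1 + 0.5574) = 1.746 m.
d_Kr = 2.72 − 1.746 = 0.974 m.

0.974 m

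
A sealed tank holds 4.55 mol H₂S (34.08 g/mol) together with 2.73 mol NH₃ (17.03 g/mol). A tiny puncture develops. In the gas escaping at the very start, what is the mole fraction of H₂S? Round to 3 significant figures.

0.541

Rate_i ∝ x_i/√M_i (Graham's law weighted by mole fraction), so the effusate composition follows n_i/√M_i.
x_H₂S(eff) = (n_H₂S/√M_H₂S) / (n_H₂S/√M_H₂S + n_NH₃/√M_NH₃)
= (4.55/√34.08) / (4.55/√34.08 + 2.73/√17.03) = 0.7794/(0.7794 + 0.6615) = 0.541.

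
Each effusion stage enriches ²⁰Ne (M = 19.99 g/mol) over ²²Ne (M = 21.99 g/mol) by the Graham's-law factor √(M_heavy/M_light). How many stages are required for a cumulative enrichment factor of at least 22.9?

With α = √(21.99/19.99) per stage, ln α = ½ ln(1.10005) = 0.04768.
Need α^N ≥ 22.9 ⇒ N ≥ ln(22.9) / ln α = 3.131 / 0.04768 = 65.67.
Rounding up, N = 66 stages.

66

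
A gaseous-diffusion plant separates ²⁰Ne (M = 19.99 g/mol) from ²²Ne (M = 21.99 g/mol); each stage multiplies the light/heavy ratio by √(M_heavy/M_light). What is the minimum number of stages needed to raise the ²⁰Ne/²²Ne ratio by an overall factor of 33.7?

With α = √(21.99/19.99) per stage, ln α = ½ ln(1.10005) = 0.04768.
Need α^N ≥ 33.7 ⇒ N ≥ ln(33.7) / ln α = 3.517 / 0.04768 = 73.78.
Minimum whole number of stages: N = 74.

74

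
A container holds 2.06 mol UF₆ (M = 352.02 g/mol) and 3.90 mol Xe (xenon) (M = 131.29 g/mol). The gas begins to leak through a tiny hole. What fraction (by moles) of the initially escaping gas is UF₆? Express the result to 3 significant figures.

Effusion rate of each component ∝ n_i/√M_i (partial pressure × 1/√M).
So x_UF₆ in the escaping gas = (n_UF₆/√M_UF₆) / Σ(n_i/√M_i)
= (2.06/√352.02) / (2.06/√352.02 + 3.90/√131.29) = 0.1098/(0.1098 + 0.3404) = 0.244.

0.244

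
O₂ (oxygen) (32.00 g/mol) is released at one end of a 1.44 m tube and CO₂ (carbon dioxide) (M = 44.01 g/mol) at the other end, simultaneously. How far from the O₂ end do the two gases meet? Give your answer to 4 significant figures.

0.7772 m

In equal time, each gas travels a distance ∝ its rate ∝ 1/√M, so d_O₂/d_CO₂ = √(M_CO₂/M_O₂) = √(44.01/32.00) = 1.173.
With d_O₂ + d_CO₂ = 1.44 m, d_CO₂ = 1.44/(1 + 1.173) = 0.6628 m.
d_O₂ = 1.44 − 0.6628 = 0.7772 m.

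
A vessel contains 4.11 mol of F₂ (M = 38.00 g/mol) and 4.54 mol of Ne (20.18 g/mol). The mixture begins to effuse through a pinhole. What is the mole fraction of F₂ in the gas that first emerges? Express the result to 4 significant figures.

Effusion rate of each component ∝ n_i/√M_i (partial pressure × 1/√M).
Mole fraction of F₂ in the effusate = (n_F₂/√M_F₂) / (n_F₂/√M_F₂ + n_Ne/√M_Ne)
= (4.11/√38.00) / (4.11/√38.00 + 4.54/√20.18) = 0.6667/(0.6667 + 1.011) = 0.3975.

0.3975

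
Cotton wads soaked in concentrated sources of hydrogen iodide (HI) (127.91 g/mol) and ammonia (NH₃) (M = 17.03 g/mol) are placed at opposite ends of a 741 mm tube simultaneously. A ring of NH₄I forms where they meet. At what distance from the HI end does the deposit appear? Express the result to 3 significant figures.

The fronts meet when d_HI + d_NH₃ = L with d_HI/d_NH₃ = √(M_NH₃/M_HI) (Graham's law). Here √(M_NH₃/M_HI) = √(17.03/127.91) = 0.3649.
With d_HI + d_NH₃ = 741 mm, d_NH₃ = 741/(1 + 0.3649) = 542.9 mm.
d_HI = 741 − 542.9 = 198 mm.

198 mm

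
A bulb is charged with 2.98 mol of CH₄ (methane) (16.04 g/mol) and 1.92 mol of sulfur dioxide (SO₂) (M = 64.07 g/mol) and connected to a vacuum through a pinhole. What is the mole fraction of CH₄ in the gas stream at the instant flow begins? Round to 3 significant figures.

0.756

Each component's effusion rate ∝ (its partial pressure)·(1/√M) ∝ n_i/√M_i.
x_CH₄(eff) = (n_CH₄/√M_CH₄) / (n_CH₄/√M_CH₄ + n_SO₂/√M_SO₂)
= (2.98/√16.04) / (2.98/√16.04 + 1.92/√64.07) = 0.7441/(0.7441 + 0.2399) = 0.756.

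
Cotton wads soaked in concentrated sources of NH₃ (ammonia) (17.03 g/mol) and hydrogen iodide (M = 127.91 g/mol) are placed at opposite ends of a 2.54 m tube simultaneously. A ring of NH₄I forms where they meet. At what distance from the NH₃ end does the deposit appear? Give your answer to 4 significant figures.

Graham's law gives d_NH₃/d_HI = rate_NH₃/rate_HI = √(M_HI/M_NH₃) = √(127.91/17.03) = 2.741.
With d_NH₃ + d_HI = 2.54 m, d_HI = 2.54/(1 + 2.741) = 0.6790 m.
d_NH₃ = 2.54 − 0.6790 = 1.861 m.

1.861 m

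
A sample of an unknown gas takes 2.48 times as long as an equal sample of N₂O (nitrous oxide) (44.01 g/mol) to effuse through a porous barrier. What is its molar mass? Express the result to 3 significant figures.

Using Graham's law: t_X/t_N₂O = √(M_X/M_N₂O).
2.48 = √(M_X/44.01)
M_X = 44.01 × 2.48² = 44.01 × 6.150 = 271 g/mol

271 g/mol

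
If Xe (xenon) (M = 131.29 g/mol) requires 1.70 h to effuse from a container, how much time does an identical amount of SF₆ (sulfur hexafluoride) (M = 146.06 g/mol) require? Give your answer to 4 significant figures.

1.793 h

By Graham's law, t_SF₆/t_Xe = √(M_SF₆/M_Xe) = √(146.06/131.29) = √1.112 = 1.055.
So the time for SF₆ is 1.70 × 1.055 = 1.793 h.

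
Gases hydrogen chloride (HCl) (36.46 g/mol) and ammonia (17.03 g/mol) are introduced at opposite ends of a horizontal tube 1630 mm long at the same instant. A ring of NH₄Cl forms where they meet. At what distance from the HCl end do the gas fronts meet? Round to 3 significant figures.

662 mm

Graham's law gives d_HCl/d_NH₃ = rate_HCl/rate_NH₃ = √(M_NH₃/M_HCl) = √(17.03/36.46) = 0.6834.
With d_HCl + d_NH₃ = 1630 mm, d_NH₃ = 1630/(1 + 0.6834) = 968.3 mm.
d_HCl = 1630 − 968.3 = 662 mm.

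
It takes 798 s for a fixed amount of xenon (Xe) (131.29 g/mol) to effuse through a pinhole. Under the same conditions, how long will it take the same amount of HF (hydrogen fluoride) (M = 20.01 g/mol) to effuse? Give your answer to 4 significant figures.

By Graham's law, t_HF/t_Xe = √(M_HF/M_Xe) = √(20.01/131.29) = √0.1524 = 0.3904.
So the time for HF is 798 × 0.3904 = 311.5 s.

311.5 s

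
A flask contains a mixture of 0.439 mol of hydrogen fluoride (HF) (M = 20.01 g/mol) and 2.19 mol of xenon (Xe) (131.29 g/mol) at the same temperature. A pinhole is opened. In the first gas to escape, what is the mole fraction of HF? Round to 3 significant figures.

0.339

Effusion rate of each component ∝ n_i/√M_i (partial pressure × 1/√M).
So x_HF in the escaping gas = (n_HF/√M_HF) / Σ(n_i/√M_i)
= (0.439/√20.01) / (0.439/√20.01 + 2.19/√131.29) = 0.09814/(0.09814 + 0.1911) = 0.339.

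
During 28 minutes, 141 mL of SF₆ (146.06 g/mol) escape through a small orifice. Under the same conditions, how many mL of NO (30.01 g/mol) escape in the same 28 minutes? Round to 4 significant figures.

Since effusion rate ∝ 1/√M, rate_NO/rate_SF₆ = √(M_SF₆/M_NO) = √(146.06/30.01) = √4.867 = 2.206.
So the volume for NO is 141 × 2.206 = 311.1 mL.

311.1 mL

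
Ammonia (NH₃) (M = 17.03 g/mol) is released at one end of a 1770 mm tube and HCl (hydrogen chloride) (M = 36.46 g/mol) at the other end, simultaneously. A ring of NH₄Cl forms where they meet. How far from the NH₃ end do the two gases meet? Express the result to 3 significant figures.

The fronts meet when d_NH₃ + d_HCl = L with d_NH₃/d_HCl = √(M_HCl/M_NH₃) (Graham's law). Here √(M_HCl/M_NH₃) = √(36.46/17.03) = 1.463.
With d_NH₃ + d_HCl = 1770 mm, d_HCl = 1770/(1 + 1.463) = 718.6 mm.
d_NH₃ = 1770 − 718.6 = 1050 mm.

1050 mm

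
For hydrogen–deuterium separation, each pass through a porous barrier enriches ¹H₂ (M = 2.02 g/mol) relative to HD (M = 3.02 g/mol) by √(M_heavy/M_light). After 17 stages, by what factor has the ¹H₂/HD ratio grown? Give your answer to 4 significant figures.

The single-stage factor is √(M_heavy/M_light), so 17 stages give [√(3.02/2.02)]^17 = (3.02/2.02)^(17/2).
= 1.49505^(17/2) = 30.52.

30.52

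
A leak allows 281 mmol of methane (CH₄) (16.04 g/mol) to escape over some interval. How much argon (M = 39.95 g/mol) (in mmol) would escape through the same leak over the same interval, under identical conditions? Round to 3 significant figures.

178 mmol

Using Graham's law: rate_Ar/rate_CH₄ = √(M_CH₄/M_Ar) = √(16.04/39.95) = √0.4015 = 0.6336.
So the amount for Ar is 281 × 0.6336 = 178 mmol.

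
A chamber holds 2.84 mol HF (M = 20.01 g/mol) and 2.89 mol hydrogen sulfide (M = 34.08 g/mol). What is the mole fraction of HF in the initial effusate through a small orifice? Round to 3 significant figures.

0.562

The effusion rate of species i is ∝ p_i/√M_i ∝ n_i/√M_i.
x_HF(eff) = (n_HF/√M_HF) / (n_HF/√M_HF + n_H₂S/√M_H₂S)
= (2.84/√20.01) / (2.84/√20.01 + 2.89/√34.08) = 0.6349/(0.6349 + 0.4950) = 0.562.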